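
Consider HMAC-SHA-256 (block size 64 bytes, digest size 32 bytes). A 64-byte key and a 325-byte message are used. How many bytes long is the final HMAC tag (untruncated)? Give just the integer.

32

The tag is one SHA-256 digest: 32 bytes.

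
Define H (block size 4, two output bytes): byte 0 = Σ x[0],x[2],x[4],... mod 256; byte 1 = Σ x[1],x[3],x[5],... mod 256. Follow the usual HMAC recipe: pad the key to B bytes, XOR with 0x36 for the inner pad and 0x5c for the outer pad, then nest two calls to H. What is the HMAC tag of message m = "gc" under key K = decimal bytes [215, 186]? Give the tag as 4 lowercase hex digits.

6567

Key decimal bytes [215, 186] = d7 ba is 2 bytes ≤ B = 4; zero-pad to 4 bytes: K' = d7 ba 00 00.
K' ⊕ ipad = e1 8c 36 36.  K' ⊕ opad = 8b e6 5c 5c.
Inner input = (K'⊕ipad) ∥ m = e1 8c 36 36 ∥ 67 63.
Inner hash: even-index sum = 382 mod 256 = 126; odd-index sum = 293 mod 256 = 37 → 7e 25.
Outer input = (K'⊕opad) ∥ inner = 8b e6 5c 5c ∥ 7e 25.
Outer hash (tag): even-index sum = 357 mod 256 = 101; odd-index sum = 359 mod 256 = 103 → 65 67.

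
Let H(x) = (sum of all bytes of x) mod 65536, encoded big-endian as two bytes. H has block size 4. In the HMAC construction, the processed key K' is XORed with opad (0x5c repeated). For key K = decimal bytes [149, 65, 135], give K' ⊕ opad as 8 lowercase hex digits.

c91ddb5c

Key decimal bytes [149, 65, 135] = 95 41 87 is 3 bytes ≤ B = 4; zero-pad to 4 bytes: K' = 95 41 87 00.
XOR each byte with 0x5c: 95⊕5c=c9, 41⊕5c=1d, 87⊕5c=db, 00⊕5c=5c.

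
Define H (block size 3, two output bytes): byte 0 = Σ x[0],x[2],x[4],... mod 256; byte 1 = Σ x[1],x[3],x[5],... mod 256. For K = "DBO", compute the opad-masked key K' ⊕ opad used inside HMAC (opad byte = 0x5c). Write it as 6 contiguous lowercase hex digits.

181e13

Key "DBO" = 44 42 4f is exactly B = 3 bytes: K' = 44 42 4f.
XOR each byte with 0x5c: 44⊕5c=18, 42⊕5c=1e, 4f⊕5c=13.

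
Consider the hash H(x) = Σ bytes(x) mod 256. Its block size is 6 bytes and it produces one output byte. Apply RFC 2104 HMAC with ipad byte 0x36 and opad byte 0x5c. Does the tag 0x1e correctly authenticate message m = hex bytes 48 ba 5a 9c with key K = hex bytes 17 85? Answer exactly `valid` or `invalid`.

Key hex bytes 17 85 is 2 bytes ≤ B = 6; zero-pad to 6 bytes: K' = 17 85 00 00 00 00.
K' ⊕ ipad = 21 b3 36 36 36 36; K' ⊕ opad = 4b d9 5c 5c 5c 5c.
Inner hash: sum = 33+179+54+54+54+54+72+186+90+156 = 932; mod 256 = 164 → a4.
Outer hash (recomputed tag): sum = 75+217+92+92+92+92+164 = 824; mod 256 = 56 → 38.
Recomputed tag = 38; claimed = 1e → mismatch.

invalid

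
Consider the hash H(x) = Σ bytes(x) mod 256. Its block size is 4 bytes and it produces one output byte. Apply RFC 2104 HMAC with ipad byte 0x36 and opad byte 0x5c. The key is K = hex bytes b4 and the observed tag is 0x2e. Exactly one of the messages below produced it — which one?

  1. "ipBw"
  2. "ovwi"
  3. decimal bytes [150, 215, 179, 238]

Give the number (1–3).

Key hex bytes b4 is 1 byte ≤ B = 4; zero-pad to 4 bytes: K' = b4 00 00 00.
K' ⊕ ipad = 82 36 36 36; K' ⊕ opad = e8 5c 5c 5c.
m1: inner = H(82 36 36 36 69 70 42 77) = b6; tag = H(e8 5c 5c 5c b6) = b2
m2: inner = H(82 36 36 36 6f 76 77 69) = e9; tag = H(e8 5c 5c 5c e9) = e5
m3: inner = H(82 36 36 36 96 d7 b3 ee) = 32; tag = H(e8 5c 5c 5c 32) = 2e ← matches

3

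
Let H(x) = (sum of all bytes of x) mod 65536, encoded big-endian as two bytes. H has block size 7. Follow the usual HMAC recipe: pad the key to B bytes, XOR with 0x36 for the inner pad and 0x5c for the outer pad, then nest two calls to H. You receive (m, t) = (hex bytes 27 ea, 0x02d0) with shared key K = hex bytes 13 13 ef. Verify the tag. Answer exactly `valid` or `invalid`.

valid

Key hex bytes 13 13 ef is 3 bytes ≤ B = 7; zero-pad to 7 bytes: K' = 13 13 ef 00 00 00 00.
K' ⊕ ipad = 25 25 d9 36 36 36 36; K' ⊕ opad = 4f 4f b3 5c 5c 5c 5c.
Inner hash: sum = 37+37+217+54+54+54+54+39+234 = 780 → 03 0c.
Outer hash (recomputed tag): sum = 79+79+179+92+92+92+92+3+12 = 720 → 02 d0.
Recomputed tag = 02d0; claimed = 02d0 → match.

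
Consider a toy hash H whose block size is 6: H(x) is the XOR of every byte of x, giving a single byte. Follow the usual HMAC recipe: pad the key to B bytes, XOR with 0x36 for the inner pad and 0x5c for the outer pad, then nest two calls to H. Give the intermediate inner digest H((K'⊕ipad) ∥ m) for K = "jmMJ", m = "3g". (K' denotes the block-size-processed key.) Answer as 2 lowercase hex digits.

54

Key "jmMJ" = 6a 6d 4d 4a is 4 bytes ≤ B = 6; zero-pad to 6 bytes: K' = 6a 6d 4d 4a 00 00.
K' ⊕ ipad = 5c 5b 7b 7c 36 36.
Inner input = 5c 5b 7b 7c 36 36 ∥ 33 67.
Inner hash: XOR 5c⊕5b⊕7b⊕7c⊕36⊕36⊕33⊕67 = 54.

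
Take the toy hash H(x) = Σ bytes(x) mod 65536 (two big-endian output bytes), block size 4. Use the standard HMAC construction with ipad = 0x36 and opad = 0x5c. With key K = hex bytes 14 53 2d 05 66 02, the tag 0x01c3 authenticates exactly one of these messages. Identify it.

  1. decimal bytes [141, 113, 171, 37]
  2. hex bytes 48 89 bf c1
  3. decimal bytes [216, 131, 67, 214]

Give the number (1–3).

3

Key hex bytes 14 53 2d 05 66 02 is 6 bytes > B = 4, so hash it first: H(key) = 01 01, then zero-pad to 4 bytes: K' = 01 01 00 00.
K' ⊕ ipad = 37 37 36 36; K' ⊕ opad = 5d 5d 5c 5c.
m1: inner = H(37 37 36 36 8d 71 ab 25) = 02 a8; tag = H(5d 5d 5c 5c 02 a8) = 021c
m2: inner = H(37 37 36 36 48 89 bf c1) = 03 2b; tag = H(5d 5d 5c 5c 03 2b) = 01a0
m3: inner = H(37 37 36 36 d8 83 43 d6) = 03 4e; tag = H(5d 5d 5c 5c 03 4e) = 01c3 ← matches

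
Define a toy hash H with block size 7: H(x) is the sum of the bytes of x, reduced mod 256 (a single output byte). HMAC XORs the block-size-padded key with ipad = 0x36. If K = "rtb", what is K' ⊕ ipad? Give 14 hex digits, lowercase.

Key "rtb" = 72 74 62 is 3 bytes ≤ B = 7; zero-pad to 7 bytes: K' = 72 74 62 00 00 00 00.
XOR each byte with 0x36: 72⊕36=44, 74⊕36=42, 62⊕36=54, 00⊕36=36, 00⊕36=36, 00⊕36=36, 00⊕36=36.

44425436363636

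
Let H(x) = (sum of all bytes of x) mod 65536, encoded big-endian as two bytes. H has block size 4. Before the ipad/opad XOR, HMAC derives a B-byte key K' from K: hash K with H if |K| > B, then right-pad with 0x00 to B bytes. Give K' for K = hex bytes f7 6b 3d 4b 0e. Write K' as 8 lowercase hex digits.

|K| = 5 > B = 4, so first hash the key.
H(K): sum = 247+107+61+75+14 = 504 → 01 f8.
Zero-pad H(K) = 01 f8 to 4 bytes: K' = 01 f8 00 00.

01f80000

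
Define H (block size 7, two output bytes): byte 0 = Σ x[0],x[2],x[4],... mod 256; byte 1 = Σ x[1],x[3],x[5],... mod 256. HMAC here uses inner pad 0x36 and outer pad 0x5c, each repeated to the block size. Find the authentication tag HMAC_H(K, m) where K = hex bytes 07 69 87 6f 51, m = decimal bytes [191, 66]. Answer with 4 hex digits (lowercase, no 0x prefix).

4c85

Key hex bytes 07 69 87 6f 51 is 5 bytes ≤ B = 7; zero-pad to 7 bytes: K' = 07 69 87 6f 51 00 00.
K' ⊕ ipad = 31 5f b1 59 67 36 36.  K' ⊕ opad = 5b 35 db 33 0d 5c 5c.
Inner input = (K'⊕ipad) ∥ m = 31 5f b1 59 67 36 36 ∥ bf 42.
Inner hash: even-index sum = 449 mod 256 = 193; odd-index sum = 429 mod 256 = 173 → c1 ad.
Outer input = (K'⊕opad) ∥ inner = 5b 35 db 33 0d 5c 5c ∥ c1 ad.
Outer hash (tag): even-index sum = 588 mod 256 = 76; odd-index sum = 389 mod 256 = 133 → 4c 85.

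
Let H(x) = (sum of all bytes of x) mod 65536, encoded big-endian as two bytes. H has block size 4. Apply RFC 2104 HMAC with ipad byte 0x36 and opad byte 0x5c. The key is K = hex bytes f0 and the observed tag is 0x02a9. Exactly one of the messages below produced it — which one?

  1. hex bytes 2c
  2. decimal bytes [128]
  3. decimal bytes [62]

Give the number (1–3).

2

Key hex bytes f0 is 1 byte ≤ B = 4; zero-pad to 4 bytes: K' = f0 00 00 00.
K' ⊕ ipad = c6 36 36 36; K' ⊕ opad = ac 5c 5c 5c.
m1: inner = H(c6 36 36 36 2c) = 01 94; tag = H(ac 5c 5c 5c 01 94) = 0255
m2: inner = H(c6 36 36 36 80) = 01 e8; tag = H(ac 5c 5c 5c 01 e8) = 02a9 ← matches
m3: inner = H(c6 36 36 36 3e) = 01 a6; tag = H(ac 5c 5c 5c 01 a6) = 0267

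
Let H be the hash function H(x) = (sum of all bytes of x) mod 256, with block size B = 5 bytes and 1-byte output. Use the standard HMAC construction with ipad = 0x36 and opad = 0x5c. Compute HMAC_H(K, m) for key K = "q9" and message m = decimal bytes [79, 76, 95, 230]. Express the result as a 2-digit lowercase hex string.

Key "q9" = 71 39 is 2 bytes ≤ B = 5; zero-pad to 5 bytes: K' = 71 39 00 00 00.
K' ⊕ ipad = 47 0f 36 36 36.  K' ⊕ opad = 2d 65 5c 5c 5c.
Inner input = (K'⊕ipad) ∥ m = 47 0f 36 36 36 ∥ 4f 4c 5f e6.
Inner hash: sum = 71+15+54+54+54+79+76+95+230 = 728; mod 256 = 216 → d8.
Outer input = (K'⊕opad) ∥ inner = 2d 65 5c 5c 5c ∥ d8.
Outer hash (tag): sum = 45+101+92+92+92+216 = 638; mod 256 = 126 → 7e.

7e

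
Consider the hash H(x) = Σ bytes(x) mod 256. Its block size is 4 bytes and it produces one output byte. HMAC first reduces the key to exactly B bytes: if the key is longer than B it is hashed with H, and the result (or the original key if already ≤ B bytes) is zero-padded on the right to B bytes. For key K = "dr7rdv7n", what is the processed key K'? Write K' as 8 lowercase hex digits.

fe000000

|K| = 8 > B = 4, so first hash the key.
H(K): sum = 100+114+55+114+100+118+55+110 = 766; mod 256 = 254 → fe.
Zero-pad H(K) = fe to 4 bytes: K' = fe 00 00 00.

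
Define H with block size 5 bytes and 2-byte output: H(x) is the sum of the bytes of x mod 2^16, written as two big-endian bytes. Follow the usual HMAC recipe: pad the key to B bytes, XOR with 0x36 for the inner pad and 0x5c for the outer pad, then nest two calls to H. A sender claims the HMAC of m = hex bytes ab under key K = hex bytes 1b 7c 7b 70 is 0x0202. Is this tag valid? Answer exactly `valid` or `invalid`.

Key hex bytes 1b 7c 7b 70 is 4 bytes ≤ B = 5; zero-pad to 5 bytes: K' = 1b 7c 7b 70 00.
K' ⊕ ipad = 2d 4a 4d 46 36; K' ⊕ opad = 47 20 27 2c 5c.
Inner hash: sum = 45+74+77+70+54+171 = 491 → 01 eb.
Outer hash (recomputed tag): sum = 71+32+39+44+92+1+235 = 514 → 02 02.
Recomputed tag = 0202; claimed = 0202 → match.

valid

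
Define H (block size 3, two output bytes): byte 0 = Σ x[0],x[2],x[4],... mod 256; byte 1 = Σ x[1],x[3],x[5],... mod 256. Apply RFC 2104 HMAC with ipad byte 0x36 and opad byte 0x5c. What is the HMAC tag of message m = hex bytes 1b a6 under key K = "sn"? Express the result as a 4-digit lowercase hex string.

fe53

Key "sn" = 73 6e is 2 bytes ≤ B = 3; zero-pad to 3 bytes: K' = 73 6e 00.
K' ⊕ ipad = 45 58 36.  K' ⊕ opad = 2f 32 5c.
Inner input = (K'⊕ipad) ∥ m = 45 58 36 ∥ 1b a6.
Inner hash: even-index sum = 289 mod 256 = 33; odd-index sum = 115 mod 256 = 115 → 21 73.
Outer input = (K'⊕opad) ∥ inner = 2f 32 5c ∥ 21 73.
Outer hash (tag): even-index sum = 254 mod 256 = 254; odd-index sum = 83 mod 256 = 83 → fe 53.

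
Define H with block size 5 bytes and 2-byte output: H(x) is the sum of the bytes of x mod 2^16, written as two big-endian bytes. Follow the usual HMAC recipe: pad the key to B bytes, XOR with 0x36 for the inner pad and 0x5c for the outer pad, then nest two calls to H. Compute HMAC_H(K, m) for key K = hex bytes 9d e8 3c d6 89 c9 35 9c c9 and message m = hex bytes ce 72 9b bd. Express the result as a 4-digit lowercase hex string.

0272

Key hex bytes 9d e8 3c d6 89 c9 35 9c c9 is 9 bytes > B = 5, so hash it first: H(key) = 05 83, then zero-pad to 5 bytes: K' = 05 83 00 00 00.
K' ⊕ ipad = 33 b5 36 36 36.  K' ⊕ opad = 59 df 5c 5c 5c.
Inner input = (K'⊕ipad) ∥ m = 33 b5 36 36 36 ∥ ce 72 9b bd.
Inner hash: sum = 51+181+54+54+54+206+114+155+189 = 1058 → 04 22.
Outer input = (K'⊕opad) ∥ inner = 59 df 5c 5c 5c ∥ 04 22.
Outer hash (tag): sum = 89+223+92+92+92+4+34 = 626 → 02 72.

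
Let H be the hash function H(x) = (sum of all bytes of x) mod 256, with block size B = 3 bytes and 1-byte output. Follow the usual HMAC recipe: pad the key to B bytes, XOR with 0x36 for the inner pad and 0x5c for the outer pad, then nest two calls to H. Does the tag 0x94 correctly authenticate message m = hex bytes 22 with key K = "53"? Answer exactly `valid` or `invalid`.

valid

Key "53" = 35 33 is 2 bytes ≤ B = 3; zero-pad to 3 bytes: K' = 35 33 00.
K' ⊕ ipad = 03 05 36; K' ⊕ opad = 69 6f 5c.
Inner hash: sum = 3+5+54+34 = 96 → 60.
Outer hash (recomputed tag): sum = 105+111+92+96 = 404; mod 256 = 148 → 94.
Recomputed tag = 94; claimed = 94 → match.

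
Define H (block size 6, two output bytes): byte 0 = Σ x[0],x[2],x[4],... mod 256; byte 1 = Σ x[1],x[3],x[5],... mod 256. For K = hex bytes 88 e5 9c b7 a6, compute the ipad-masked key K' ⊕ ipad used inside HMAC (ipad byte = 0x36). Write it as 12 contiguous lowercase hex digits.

bed3aa819036

Key hex bytes 88 e5 9c b7 a6 is 5 bytes ≤ B = 6; zero-pad to 6 bytes: K' = 88 e5 9c b7 a6 00.
XOR each byte with 0x36: 88⊕36=be, e5⊕36=d3, 9c⊕36=aa, b7⊕36=81, a6⊕36=90, 00⊕36=36.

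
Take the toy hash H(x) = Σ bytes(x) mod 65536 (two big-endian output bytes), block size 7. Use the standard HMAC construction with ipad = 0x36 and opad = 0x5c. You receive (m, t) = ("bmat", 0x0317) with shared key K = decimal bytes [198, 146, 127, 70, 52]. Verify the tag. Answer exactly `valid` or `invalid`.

invalid

Key decimal bytes [198, 146, 127, 70, 52] = c6 92 7f 46 34 is 5 bytes ≤ B = 7; zero-pad to 7 bytes: K' = c6 92 7f 46 34 00 00.
K' ⊕ ipad = f0 a4 49 70 02 36 36; K' ⊕ opad = 9a ce 23 1a 68 5c 5c.
Inner hash: sum = 240+164+73+112+2+54+54+98+109+97+116 = 1119 → 04 5f.
Outer hash (recomputed tag): sum = 154+206+35+26+104+92+92+4+95 = 808 → 03 28.
Recomputed tag = 0328; claimed = 0317 → mismatch.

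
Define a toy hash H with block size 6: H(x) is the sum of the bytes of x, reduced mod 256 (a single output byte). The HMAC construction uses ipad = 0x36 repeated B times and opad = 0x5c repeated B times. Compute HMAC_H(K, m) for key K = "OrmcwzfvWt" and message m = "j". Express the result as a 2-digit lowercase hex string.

d8

Key "OrmcwzfvWt" = 4f 72 6d 63 77 7a 66 76 57 74 is 10 bytes > B = 6, so hash it first: H(key) = 29, then zero-pad to 6 bytes: K' = 29 00 00 00 00 00.
K' ⊕ ipad = 1f 36 36 36 36 36.  K' ⊕ opad = 75 5c 5c 5c 5c 5c.
Inner input = (K'⊕ipad) ∥ m = 1f 36 36 36 36 36 ∥ 6a.
Inner hash: sum = 31+54+54+54+54+54+106 = 407; mod 256 = 151 → 97.
Outer input = (K'⊕opad) ∥ inner = 75 5c 5c 5c 5c 5c ∥ 97.
Outer hash (tag): sum = 117+92+92+92+92+92+151 = 728; mod 256 = 216 → d8.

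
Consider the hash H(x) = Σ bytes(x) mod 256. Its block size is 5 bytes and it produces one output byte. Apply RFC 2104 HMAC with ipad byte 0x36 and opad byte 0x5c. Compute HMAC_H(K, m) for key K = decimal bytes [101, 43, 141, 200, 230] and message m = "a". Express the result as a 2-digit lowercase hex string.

Key decimal bytes [101, 43, 141, 200, 230] = 65 2b 8d c8 e6 is exactly B = 5 bytes: K' = 65 2b 8d c8 e6.
K' ⊕ ipad = 53 1d bb fe d0.  K' ⊕ opad = 39 77 d1 94 ba.
Inner input = (K'⊕ipad) ∥ m = 53 1d bb fe d0 ∥ 61.
Inner hash: sum = 83+29+187+254+208+97 = 858; mod 256 = 90 → 5a.
Outer input = (K'⊕opad) ∥ inner = 39 77 d1 94 ba ∥ 5a.
Outer hash (tag): sum = 57+119+209+148+186+90 = 809; mod 256 = 41 → 29.

29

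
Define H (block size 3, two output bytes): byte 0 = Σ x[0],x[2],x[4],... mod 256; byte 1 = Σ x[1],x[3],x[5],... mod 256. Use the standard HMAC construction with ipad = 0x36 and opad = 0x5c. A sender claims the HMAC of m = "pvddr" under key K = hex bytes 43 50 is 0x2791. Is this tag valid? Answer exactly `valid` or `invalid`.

Key hex bytes 43 50 is 2 bytes ≤ B = 3; zero-pad to 3 bytes: K' = 43 50 00.
K' ⊕ ipad = 75 66 36; K' ⊕ opad = 1f 0c 5c.
Inner hash: even-index sum = 389 mod 256 = 133; odd-index sum = 428 mod 256 = 172 → 85 ac.
Outer hash (recomputed tag): even-index sum = 295 mod 256 = 39; odd-index sum = 145 mod 256 = 145 → 27 91.
Recomputed tag = 2791; claimed = 2791 → match.

valid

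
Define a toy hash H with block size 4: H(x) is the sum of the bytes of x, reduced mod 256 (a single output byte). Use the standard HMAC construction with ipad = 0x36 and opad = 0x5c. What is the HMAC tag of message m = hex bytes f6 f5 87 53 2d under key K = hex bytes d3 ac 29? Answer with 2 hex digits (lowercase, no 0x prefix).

16

Key hex bytes d3 ac 29 is 3 bytes ≤ B = 4; zero-pad to 4 bytes: K' = d3 ac 29 00.
K' ⊕ ipad = e5 9a 1f 36.  K' ⊕ opad = 8f f0 75 5c.
Inner input = (K'⊕ipad) ∥ m = e5 9a 1f 36 ∥ f6 f5 87 53 2d.
Inner hash: sum = 229+154+31+54+246+245+135+83+45 = 1222; mod 256 = 198 → c6.
Outer input = (K'⊕opad) ∥ inner = 8f f0 75 5c ∥ c6.
Outer hash (tag): sum = 143+240+117+92+198 = 790; mod 256 = 22 → 16.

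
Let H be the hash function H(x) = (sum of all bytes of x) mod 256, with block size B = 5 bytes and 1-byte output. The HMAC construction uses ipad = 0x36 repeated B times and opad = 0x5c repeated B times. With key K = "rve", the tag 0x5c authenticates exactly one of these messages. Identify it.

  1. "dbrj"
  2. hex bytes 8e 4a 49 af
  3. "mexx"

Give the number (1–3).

Key "rve" = 72 76 65 is 3 bytes ≤ B = 5; zero-pad to 5 bytes: K' = 72 76 65 00 00.
K' ⊕ ipad = 44 40 53 36 36; K' ⊕ opad = 2e 2a 39 5c 5c.
m1: inner = H(44 40 53 36 36 64 62 72 6a) = e5; tag = H(2e 2a 39 5c 5c e5) = 2e
m2: inner = H(44 40 53 36 36 8e 4a 49 af) = 13; tag = H(2e 2a 39 5c 5c 13) = 5c ← matches
m3: inner = H(44 40 53 36 36 6d 65 78 78) = 05; tag = H(2e 2a 39 5c 5c 05) = 4e

2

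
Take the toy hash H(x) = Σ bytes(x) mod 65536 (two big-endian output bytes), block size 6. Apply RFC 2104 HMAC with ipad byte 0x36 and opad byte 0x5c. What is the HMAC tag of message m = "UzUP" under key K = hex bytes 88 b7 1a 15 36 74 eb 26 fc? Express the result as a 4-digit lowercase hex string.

02d4

Key hex bytes 88 b7 1a 15 36 74 eb 26 fc is 9 bytes > B = 6, so hash it first: H(key) = 04 25, then zero-pad to 6 bytes: K' = 04 25 00 00 00 00.
K' ⊕ ipad = 32 13 36 36 36 36.  K' ⊕ opad = 58 79 5c 5c 5c 5c.
Inner input = (K'⊕ipad) ∥ m = 32 13 36 36 36 36 ∥ 55 7a 55 50.
Inner hash: sum = 50+19+54+54+54+54+85+122+85+80 = 657 → 02 91.
Outer input = (K'⊕opad) ∥ inner = 58 79 5c 5c 5c 5c ∥ 02 91.
Outer hash (tag): sum = 88+121+92+92+92+92+2+145 = 724 → 02 d4.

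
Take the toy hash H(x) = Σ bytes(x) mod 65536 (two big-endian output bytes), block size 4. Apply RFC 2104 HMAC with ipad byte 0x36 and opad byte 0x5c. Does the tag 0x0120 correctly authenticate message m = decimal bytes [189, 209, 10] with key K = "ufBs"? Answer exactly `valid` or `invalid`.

invalid

Key "ufBs" = 75 66 42 73 is exactly B = 4 bytes: K' = 75 66 42 73.
K' ⊕ ipad = 43 50 74 45; K' ⊕ opad = 29 3a 1e 2f.
Inner hash: sum = 67+80+116+69+189+209+10 = 740 → 02 e4.
Outer hash (recomputed tag): sum = 41+58+30+47+2+228 = 406 → 01 96.
Recomputed tag = 0196; claimed = 0120 → mismatch.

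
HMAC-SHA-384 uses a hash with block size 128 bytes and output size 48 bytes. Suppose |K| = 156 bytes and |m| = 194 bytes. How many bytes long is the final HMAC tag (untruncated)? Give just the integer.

48

The tag is one SHA-384 digest: 48 bytes.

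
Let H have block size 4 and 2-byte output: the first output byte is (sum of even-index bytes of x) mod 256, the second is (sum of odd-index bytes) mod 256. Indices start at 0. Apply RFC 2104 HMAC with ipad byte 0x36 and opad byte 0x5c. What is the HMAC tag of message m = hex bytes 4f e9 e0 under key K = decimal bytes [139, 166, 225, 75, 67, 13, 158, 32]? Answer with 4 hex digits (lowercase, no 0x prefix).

4de5

Key decimal bytes [139, 166, 225, 75, 67, 13, 158, 32] = 8b a6 e1 4b 43 0d 9e 20 is 8 bytes > B = 4, so hash it first: H(key) = 4d 1e, then zero-pad to 4 bytes: K' = 4d 1e 00 00.
K' ⊕ ipad = 7b 28 36 36.  K' ⊕ opad = 11 42 5c 5c.
Inner input = (K'⊕ipad) ∥ m = 7b 28 36 36 ∥ 4f e9 e0.
Inner hash: even-index sum = 480 mod 256 = 224; odd-index sum = 327 mod 256 = 71 → e0 47.
Outer input = (K'⊕opad) ∥ inner = 11 42 5c 5c ∥ e0 47.
Outer hash (tag): even-index sum = 333 mod 256 = 77; odd-index sum = 229 mod 256 = 229 → 4d e5.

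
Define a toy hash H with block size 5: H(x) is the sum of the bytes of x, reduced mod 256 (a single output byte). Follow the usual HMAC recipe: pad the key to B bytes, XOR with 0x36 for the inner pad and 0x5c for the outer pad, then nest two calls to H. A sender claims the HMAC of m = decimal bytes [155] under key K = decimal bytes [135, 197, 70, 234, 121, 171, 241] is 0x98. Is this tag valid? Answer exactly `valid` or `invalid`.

invalid

Key decimal bytes [135, 197, 70, 234, 121, 171, 241] = 87 c5 46 ea 79 ab f1 is 7 bytes > B = 5, so hash it first: H(key) = 91, then zero-pad to 5 bytes: K' = 91 00 00 00 00.
K' ⊕ ipad = a7 36 36 36 36; K' ⊕ opad = cd 5c 5c 5c 5c.
Inner hash: sum = 167+54+54+54+54+155 = 538; mod 256 = 26 → 1a.
Outer hash (recomputed tag): sum = 205+92+92+92+92+26 = 599; mod 256 = 87 → 57.
Recomputed tag = 57; claimed = 98 → mismatch.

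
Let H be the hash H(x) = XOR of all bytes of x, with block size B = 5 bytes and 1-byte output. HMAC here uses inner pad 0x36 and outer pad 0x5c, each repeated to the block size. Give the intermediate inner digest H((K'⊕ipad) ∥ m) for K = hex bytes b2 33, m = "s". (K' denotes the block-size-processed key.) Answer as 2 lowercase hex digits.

Key hex bytes b2 33 is 2 bytes ≤ B = 5; zero-pad to 5 bytes: K' = b2 33 00 00 00.
K' ⊕ ipad = 84 05 36 36 36.
Inner input = 84 05 36 36 36 ∥ 73.
Inner hash: XOR 84⊕05⊕36⊕36⊕36⊕73 = c4.

c4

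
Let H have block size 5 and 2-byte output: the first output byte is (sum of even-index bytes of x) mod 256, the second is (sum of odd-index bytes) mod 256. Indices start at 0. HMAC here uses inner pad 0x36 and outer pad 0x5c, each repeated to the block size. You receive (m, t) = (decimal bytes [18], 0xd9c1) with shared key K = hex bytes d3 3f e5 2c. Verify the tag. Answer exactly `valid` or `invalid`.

Key hex bytes d3 3f e5 2c is 4 bytes ≤ B = 5; zero-pad to 5 bytes: K' = d3 3f e5 2c 00.
K' ⊕ ipad = e5 09 d3 1a 36; K' ⊕ opad = 8f 63 b9 70 5c.
Inner hash: even-index sum = 494 mod 256 = 238; odd-index sum = 53 mod 256 = 53 → ee 35.
Outer hash (recomputed tag): even-index sum = 473 mod 256 = 217; odd-index sum = 449 mod 256 = 193 → d9 c1.
Recomputed tag = d9c1; claimed = d9c1 → match.

valid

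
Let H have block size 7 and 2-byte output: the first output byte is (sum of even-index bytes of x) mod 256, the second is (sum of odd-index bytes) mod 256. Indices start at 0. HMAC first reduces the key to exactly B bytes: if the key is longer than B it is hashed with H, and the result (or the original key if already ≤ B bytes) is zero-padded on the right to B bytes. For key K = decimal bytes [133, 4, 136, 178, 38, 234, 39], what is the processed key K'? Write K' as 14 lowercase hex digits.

Key decimal bytes [133, 4, 136, 178, 38, 234, 39] = 85 04 88 b2 26 ea 27 is exactly B = 7 bytes: K' = 85 04 88 b2 26 ea 27.

850488b226ea27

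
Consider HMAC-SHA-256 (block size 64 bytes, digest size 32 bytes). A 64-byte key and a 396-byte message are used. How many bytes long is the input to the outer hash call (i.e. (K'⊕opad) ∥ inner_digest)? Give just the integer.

96

Key is 64 ≤ 64 bytes, zero-padded: |K'| = 64.
Outer input = (K'⊕opad) ∥ H(inner) → 64 + 32 = 96 bytes.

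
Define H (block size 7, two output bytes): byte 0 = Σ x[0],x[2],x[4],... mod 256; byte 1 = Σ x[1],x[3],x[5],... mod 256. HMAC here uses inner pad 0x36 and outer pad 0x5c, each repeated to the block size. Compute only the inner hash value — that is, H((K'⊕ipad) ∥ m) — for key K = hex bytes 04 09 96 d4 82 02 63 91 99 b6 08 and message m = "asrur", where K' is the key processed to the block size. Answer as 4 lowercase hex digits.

Key hex bytes 04 09 96 d4 82 02 63 91 99 b6 08 is 11 bytes > B = 7, so hash it first: H(key) = 20 26, then zero-pad to 7 bytes: K' = 20 26 00 00 00 00 00.
K' ⊕ ipad = 16 10 36 36 36 36 36.
Inner input = 16 10 36 36 36 36 36 ∥ 61 73 72 75 72.
Inner hash: even-index sum = 416 mod 256 = 160; odd-index sum = 449 mod 256 = 193 → a0 c1.

a0c1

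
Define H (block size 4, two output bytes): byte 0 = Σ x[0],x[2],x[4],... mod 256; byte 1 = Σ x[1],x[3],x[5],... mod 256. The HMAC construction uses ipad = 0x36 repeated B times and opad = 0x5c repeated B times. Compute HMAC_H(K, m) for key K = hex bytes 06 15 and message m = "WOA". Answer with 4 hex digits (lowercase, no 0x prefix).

b44d

Key hex bytes 06 15 is 2 bytes ≤ B = 4; zero-pad to 4 bytes: K' = 06 15 00 00.
K' ⊕ ipad = 30 23 36 36.  K' ⊕ opad = 5a 49 5c 5c.
Inner input = (K'⊕ipad) ∥ m = 30 23 36 36 ∥ 57 4f 41.
Inner hash: even-index sum = 254 mod 256 = 254; odd-index sum = 168 mod 256 = 168 → fe a8.
Outer input = (K'⊕opad) ∥ inner = 5a 49 5c 5c ∥ fe a8.
Outer hash (tag): even-index sum = 436 mod 256 = 180; odd-index sum = 333 mod 256 = 77 → b4 4d.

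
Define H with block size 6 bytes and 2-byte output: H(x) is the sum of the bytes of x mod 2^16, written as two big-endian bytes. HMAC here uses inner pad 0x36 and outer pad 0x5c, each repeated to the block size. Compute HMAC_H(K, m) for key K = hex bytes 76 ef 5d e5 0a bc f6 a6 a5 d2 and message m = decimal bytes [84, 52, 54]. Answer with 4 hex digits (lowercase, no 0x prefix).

Key hex bytes 76 ef 5d e5 0a bc f6 a6 a5 d2 is 10 bytes > B = 6, so hash it first: H(key) = 06 80, then zero-pad to 6 bytes: K' = 06 80 00 00 00 00.
K' ⊕ ipad = 30 b6 36 36 36 36.  K' ⊕ opad = 5a dc 5c 5c 5c 5c.
Inner input = (K'⊕ipad) ∥ m = 30 b6 36 36 36 36 ∥ 54 34 36.
Inner hash: sum = 48+182+54+54+54+54+84+52+54 = 636 → 02 7c.
Outer input = (K'⊕opad) ∥ inner = 5a dc 5c 5c 5c 5c ∥ 02 7c.
Outer hash (tag): sum = 90+220+92+92+92+92+2+124 = 804 → 03 24.

0324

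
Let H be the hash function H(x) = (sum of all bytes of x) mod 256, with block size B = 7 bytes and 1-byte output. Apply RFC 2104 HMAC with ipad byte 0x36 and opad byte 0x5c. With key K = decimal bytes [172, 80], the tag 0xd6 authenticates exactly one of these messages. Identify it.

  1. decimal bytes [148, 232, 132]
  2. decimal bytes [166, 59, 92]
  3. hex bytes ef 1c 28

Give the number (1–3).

1

Key decimal bytes [172, 80] = ac 50 is 2 bytes ≤ B = 7; zero-pad to 7 bytes: K' = ac 50 00 00 00 00 00.
K' ⊕ ipad = 9a 66 36 36 36 36 36; K' ⊕ opad = f0 0c 5c 5c 5c 5c 5c.
m1: inner = H(9a 66 36 36 36 36 36 94 e8 84) = 0e; tag = H(f0 0c 5c 5c 5c 5c 5c 0e) = d6 ← matches
m2: inner = H(9a 66 36 36 36 36 36 a6 3b 5c) = 4b; tag = H(f0 0c 5c 5c 5c 5c 5c 4b) = 13
m3: inner = H(9a 66 36 36 36 36 36 ef 1c 28) = 41; tag = H(f0 0c 5c 5c 5c 5c 5c 41) = 09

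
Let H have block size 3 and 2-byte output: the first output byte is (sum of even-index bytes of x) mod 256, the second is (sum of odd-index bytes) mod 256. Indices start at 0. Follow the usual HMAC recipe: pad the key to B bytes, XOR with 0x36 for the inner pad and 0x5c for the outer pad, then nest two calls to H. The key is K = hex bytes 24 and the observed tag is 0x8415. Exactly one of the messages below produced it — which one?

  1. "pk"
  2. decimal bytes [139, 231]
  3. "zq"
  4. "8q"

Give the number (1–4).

3

Key hex bytes 24 is 1 byte ≤ B = 3; zero-pad to 3 bytes: K' = 24 00 00.
K' ⊕ ipad = 12 36 36; K' ⊕ opad = 78 5c 5c.
m1: inner = H(12 36 36 70 6b) = b3 a6; tag = H(78 5c 5c b3 a6) = 7a0f
m2: inner = H(12 36 36 8b e7) = 2f c1; tag = H(78 5c 5c 2f c1) = 958b
m3: inner = H(12 36 36 7a 71) = b9 b0; tag = H(78 5c 5c b9 b0) = 8415 ← matches
m4: inner = H(12 36 36 38 71) = b9 6e; tag = H(78 5c 5c b9 6e) = 4215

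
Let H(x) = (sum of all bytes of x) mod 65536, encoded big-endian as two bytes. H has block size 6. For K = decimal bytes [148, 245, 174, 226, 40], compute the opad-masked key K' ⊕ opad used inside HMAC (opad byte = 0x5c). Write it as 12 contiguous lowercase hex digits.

Key decimal bytes [148, 245, 174, 226, 40] = 94 f5 ae e2 28 is 5 bytes ≤ B = 6; zero-pad to 6 bytes: K' = 94 f5 ae e2 28 00.
XOR each byte with 0x5c: 94⊕5c=c8, f5⊕5c=a9, ae⊕5c=f2, e2⊕5c=be, 28⊕5c=74, 00⊕5c=5c.

c8a9f2be745c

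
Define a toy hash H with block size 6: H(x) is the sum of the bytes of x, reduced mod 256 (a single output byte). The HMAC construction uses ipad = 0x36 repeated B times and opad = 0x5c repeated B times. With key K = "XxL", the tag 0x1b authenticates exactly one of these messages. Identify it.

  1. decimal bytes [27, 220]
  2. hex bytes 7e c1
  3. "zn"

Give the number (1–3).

1

Key "XxL" = 58 78 4c is 3 bytes ≤ B = 6; zero-pad to 6 bytes: K' = 58 78 4c 00 00 00.
K' ⊕ ipad = 6e 4e 7a 36 36 36; K' ⊕ opad = 04 24 10 5c 5c 5c.
m1: inner = H(6e 4e 7a 36 36 36 1b dc) = cf; tag = H(04 24 10 5c 5c 5c cf) = 1b ← matches
m2: inner = H(6e 4e 7a 36 36 36 7e c1) = 17; tag = H(04 24 10 5c 5c 5c 17) = 63
m3: inner = H(6e 4e 7a 36 36 36 7a 6e) = c0; tag = H(04 24 10 5c 5c 5c c0) = 0c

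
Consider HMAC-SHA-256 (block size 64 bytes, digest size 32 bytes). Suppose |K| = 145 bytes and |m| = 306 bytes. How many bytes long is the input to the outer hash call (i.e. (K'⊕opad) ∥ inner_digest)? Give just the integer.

96

Key is 145 > 64 bytes, so it is hashed to 32 bytes then zero-padded to 64: |K'| = 64.
Outer input = (K'⊕opad) ∥ H(inner) → 64 + 32 = 96 bytes.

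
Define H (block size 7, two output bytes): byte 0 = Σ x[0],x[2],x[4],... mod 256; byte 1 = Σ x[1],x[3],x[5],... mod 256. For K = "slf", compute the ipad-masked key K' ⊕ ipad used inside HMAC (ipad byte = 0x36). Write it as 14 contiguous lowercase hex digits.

455a5036363636

Key "slf" = 73 6c 66 is 3 bytes ≤ B = 7; zero-pad to 7 bytes: K' = 73 6c 66 00 00 00 00.
XOR each byte with 0x36: 73⊕36=45, 6c⊕36=5a, 66⊕36=50, 00⊕36=36, 00⊕36=36, 00⊕36=36, 00⊕36=36.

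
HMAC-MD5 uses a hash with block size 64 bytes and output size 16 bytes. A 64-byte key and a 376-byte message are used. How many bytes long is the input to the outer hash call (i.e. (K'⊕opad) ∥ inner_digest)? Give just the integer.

Key is 64 ≤ 64 bytes, zero-padded: |K'| = 64.
Outer input = (K'⊕opad) ∥ H(inner) → 64 + 16 = 80 bytes.

80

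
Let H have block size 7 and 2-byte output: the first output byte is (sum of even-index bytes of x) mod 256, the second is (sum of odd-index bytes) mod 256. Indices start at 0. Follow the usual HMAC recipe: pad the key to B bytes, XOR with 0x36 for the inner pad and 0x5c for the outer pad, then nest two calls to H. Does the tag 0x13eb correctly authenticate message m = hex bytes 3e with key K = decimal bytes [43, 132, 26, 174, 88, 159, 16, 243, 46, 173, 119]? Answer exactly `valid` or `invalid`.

Key decimal bytes [43, 132, 26, 174, 88, 159, 16, 243, 46, 173, 119] = 2b 84 1a ae 58 9f 10 f3 2e ad 77 is 11 bytes > B = 7, so hash it first: H(key) = 52 71, then zero-pad to 7 bytes: K' = 52 71 00 00 00 00 00.
K' ⊕ ipad = 64 47 36 36 36 36 36; K' ⊕ opad = 0e 2d 5c 5c 5c 5c 5c.
Inner hash: even-index sum = 262 mod 256 = 6; odd-index sum = 241 mod 256 = 241 → 06 f1.
Outer hash (recomputed tag): even-index sum = 531 mod 256 = 19; odd-index sum = 235 mod 256 = 235 → 13 eb.
Recomputed tag = 13eb; claimed = 13eb → match.

valid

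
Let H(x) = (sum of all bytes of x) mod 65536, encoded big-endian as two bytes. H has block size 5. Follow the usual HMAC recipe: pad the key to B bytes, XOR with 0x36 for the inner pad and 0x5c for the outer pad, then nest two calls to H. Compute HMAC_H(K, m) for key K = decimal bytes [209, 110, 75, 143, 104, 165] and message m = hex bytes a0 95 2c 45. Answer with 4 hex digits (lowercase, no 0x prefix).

027c

Key decimal bytes [209, 110, 75, 143, 104, 165] = d1 6e 4b 8f 68 a5 is 6 bytes > B = 5, so hash it first: H(key) = 03 26, then zero-pad to 5 bytes: K' = 03 26 00 00 00.
K' ⊕ ipad = 35 10 36 36 36.  K' ⊕ opad = 5f 7a 5c 5c 5c.
Inner input = (K'⊕ipad) ∥ m = 35 10 36 36 36 ∥ a0 95 2c 45.
Inner hash: sum = 53+16+54+54+54+160+149+44+69 = 653 → 02 8d.
Outer input = (K'⊕opad) ∥ inner = 5f 7a 5c 5c 5c ∥ 02 8d.
Outer hash (tag): sum = 95+122+92+92+92+2+141 = 636 → 02 7c.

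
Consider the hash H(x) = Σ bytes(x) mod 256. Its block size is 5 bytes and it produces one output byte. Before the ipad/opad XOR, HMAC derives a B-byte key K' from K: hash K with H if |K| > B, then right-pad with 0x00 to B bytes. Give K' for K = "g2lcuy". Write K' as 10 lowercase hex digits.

|K| = 6 > B = 5, so first hash the key.
H(K): sum = 103+50+108+99+117+121 = 598; mod 256 = 86 → 56.
Zero-pad H(K) = 56 to 5 bytes: K' = 56 00 00 00 00.

5600000000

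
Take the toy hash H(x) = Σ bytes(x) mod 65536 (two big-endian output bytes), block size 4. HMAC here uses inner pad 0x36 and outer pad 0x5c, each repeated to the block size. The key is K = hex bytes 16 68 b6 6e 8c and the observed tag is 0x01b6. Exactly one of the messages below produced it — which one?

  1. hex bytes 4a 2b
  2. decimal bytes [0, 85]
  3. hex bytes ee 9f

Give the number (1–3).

1

Key hex bytes 16 68 b6 6e 8c is 5 bytes > B = 4, so hash it first: H(key) = 02 2e, then zero-pad to 4 bytes: K' = 02 2e 00 00.
K' ⊕ ipad = 34 18 36 36; K' ⊕ opad = 5e 72 5c 5c.
m1: inner = H(34 18 36 36 4a 2b) = 01 2d; tag = H(5e 72 5c 5c 01 2d) = 01b6 ← matches
m2: inner = H(34 18 36 36 00 55) = 01 0d; tag = H(5e 72 5c 5c 01 0d) = 0196
m3: inner = H(34 18 36 36 ee 9f) = 02 45; tag = H(5e 72 5c 5c 02 45) = 01cf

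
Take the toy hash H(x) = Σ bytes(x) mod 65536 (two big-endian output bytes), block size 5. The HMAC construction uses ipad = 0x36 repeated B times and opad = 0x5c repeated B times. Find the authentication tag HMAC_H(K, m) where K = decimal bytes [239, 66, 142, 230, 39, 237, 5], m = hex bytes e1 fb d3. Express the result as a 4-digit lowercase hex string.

0267

Key decimal bytes [239, 66, 142, 230, 39, 237, 5] = ef 42 8e e6 27 ed 05 is 7 bytes > B = 5, so hash it first: H(key) = 03 be, then zero-pad to 5 bytes: K' = 03 be 00 00 00.
K' ⊕ ipad = 35 88 36 36 36.  K' ⊕ opad = 5f e2 5c 5c 5c.
Inner input = (K'⊕ipad) ∥ m = 35 88 36 36 36 ∥ e1 fb d3.
Inner hash: sum = 53+136+54+54+54+225+251+211 = 1038 → 04 0e.
Outer input = (K'⊕opad) ∥ inner = 5f e2 5c 5c 5c ∥ 04 0e.
Outer hash (tag): sum = 95+226+92+92+92+4+14 = 615 → 02 67.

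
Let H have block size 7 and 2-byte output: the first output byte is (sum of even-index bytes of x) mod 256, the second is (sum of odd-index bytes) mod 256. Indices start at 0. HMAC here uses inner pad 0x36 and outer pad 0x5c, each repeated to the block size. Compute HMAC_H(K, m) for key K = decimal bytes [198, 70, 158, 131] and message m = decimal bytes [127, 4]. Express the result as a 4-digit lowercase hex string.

ee5d

Key decimal bytes [198, 70, 158, 131] = c6 46 9e 83 is 4 bytes ≤ B = 7; zero-pad to 7 bytes: K' = c6 46 9e 83 00 00 00.
K' ⊕ ipad = f0 70 a8 b5 36 36 36.  K' ⊕ opad = 9a 1a c2 df 5c 5c 5c.
Inner input = (K'⊕ipad) ∥ m = f0 70 a8 b5 36 36 36 ∥ 7f 04.
Inner hash: even-index sum = 520 mod 256 = 8; odd-index sum = 474 mod 256 = 218 → 08 da.
Outer input = (K'⊕opad) ∥ inner = 9a 1a c2 df 5c 5c 5c ∥ 08 da.
Outer hash (tag): even-index sum = 750 mod 256 = 238; odd-index sum = 349 mod 256 = 93 → ee 5d.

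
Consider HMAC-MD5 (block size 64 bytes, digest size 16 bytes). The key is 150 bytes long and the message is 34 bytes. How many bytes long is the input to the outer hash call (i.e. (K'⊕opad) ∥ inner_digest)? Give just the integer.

Key is 150 > 64 bytes, so it is hashed to 16 bytes then zero-padded to 64: |K'| = 64.
Outer input = (K'⊕opad) ∥ H(inner) → 64 + 16 = 80 bytes.

80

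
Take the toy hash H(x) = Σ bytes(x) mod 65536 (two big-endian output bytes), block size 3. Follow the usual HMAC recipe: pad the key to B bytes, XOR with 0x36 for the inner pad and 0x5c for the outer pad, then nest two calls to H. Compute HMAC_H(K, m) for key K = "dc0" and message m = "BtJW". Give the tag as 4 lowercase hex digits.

00e9

Key "dc0" = 64 63 30 is exactly B = 3 bytes: K' = 64 63 30.
K' ⊕ ipad = 52 55 06.  K' ⊕ opad = 38 3f 6c.
Inner input = (K'⊕ipad) ∥ m = 52 55 06 ∥ 42 74 4a 57.
Inner hash: sum = 82+85+6+66+116+74+87 = 516 → 02 04.
Outer input = (K'⊕opad) ∥ inner = 38 3f 6c ∥ 02 04.
Outer hash (tag): sum = 56+63+108+2+4 = 233 → 00 e9.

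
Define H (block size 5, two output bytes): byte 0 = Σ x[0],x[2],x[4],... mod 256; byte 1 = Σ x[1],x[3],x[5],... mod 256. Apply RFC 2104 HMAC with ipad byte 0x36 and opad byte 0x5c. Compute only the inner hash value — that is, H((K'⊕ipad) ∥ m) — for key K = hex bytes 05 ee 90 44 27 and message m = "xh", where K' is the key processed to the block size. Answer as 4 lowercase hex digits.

Key hex bytes 05 ee 90 44 27 is exactly B = 5 bytes: K' = 05 ee 90 44 27.
K' ⊕ ipad = 33 d8 a6 72 11.
Inner input = 33 d8 a6 72 11 ∥ 78 68.
Inner hash: even-index sum = 338 mod 256 = 82; odd-index sum = 450 mod 256 = 194 → 52 c2.

52c2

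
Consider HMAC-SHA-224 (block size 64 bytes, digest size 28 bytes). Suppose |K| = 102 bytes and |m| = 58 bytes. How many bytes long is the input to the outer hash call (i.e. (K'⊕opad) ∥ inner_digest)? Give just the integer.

Key is 102 > 64 bytes, so it is hashed to 28 bytes then zero-padded to 64: |K'| = 64.
Outer input = (K'⊕opad) ∥ H(inner) → 64 + 28 = 92 bytes.

92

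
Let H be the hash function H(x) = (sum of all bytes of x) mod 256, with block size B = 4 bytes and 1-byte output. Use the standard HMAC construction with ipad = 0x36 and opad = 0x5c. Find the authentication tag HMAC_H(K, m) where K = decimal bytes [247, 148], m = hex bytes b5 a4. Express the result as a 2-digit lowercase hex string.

Key decimal bytes [247, 148] = f7 94 is 2 bytes ≤ B = 4; zero-pad to 4 bytes: K' = f7 94 00 00.
K' ⊕ ipad = c1 a2 36 36.  K' ⊕ opad = ab c8 5c 5c.
Inner input = (K'⊕ipad) ∥ m = c1 a2 36 36 ∥ b5 a4.
Inner hash: sum = 193+162+54+54+181+164 = 808; mod 256 = 40 → 28.
Outer input = (K'⊕opad) ∥ inner = ab c8 5c 5c ∥ 28.
Outer hash (tag): sum = 171+200+92+92+40 = 595; mod 256 = 83 → 53.

53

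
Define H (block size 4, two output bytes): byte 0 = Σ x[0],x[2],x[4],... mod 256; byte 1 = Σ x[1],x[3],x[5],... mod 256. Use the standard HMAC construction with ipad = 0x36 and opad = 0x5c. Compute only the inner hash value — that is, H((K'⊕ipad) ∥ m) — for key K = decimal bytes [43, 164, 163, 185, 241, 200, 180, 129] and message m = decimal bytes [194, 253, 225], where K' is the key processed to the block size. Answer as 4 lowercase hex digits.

1ec3

Key decimal bytes [43, 164, 163, 185, 241, 200, 180, 129] = 2b a4 a3 b9 f1 c8 b4 81 is 8 bytes > B = 4, so hash it first: H(key) = 73 a6, then zero-pad to 4 bytes: K' = 73 a6 00 00.
K' ⊕ ipad = 45 90 36 36.
Inner input = 45 90 36 36 ∥ c2 fd e1.
Inner hash: even-index sum = 542 mod 256 = 30; odd-index sum = 451 mod 256 = 195 → 1e c3.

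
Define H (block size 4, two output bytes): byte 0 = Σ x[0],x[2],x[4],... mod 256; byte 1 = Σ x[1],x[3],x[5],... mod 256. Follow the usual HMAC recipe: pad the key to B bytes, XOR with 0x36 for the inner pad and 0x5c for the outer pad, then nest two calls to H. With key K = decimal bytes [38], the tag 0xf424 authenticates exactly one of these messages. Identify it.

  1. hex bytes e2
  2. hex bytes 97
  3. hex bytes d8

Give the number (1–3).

3

Key decimal bytes [38] = 26 is 1 byte ≤ B = 4; zero-pad to 4 bytes: K' = 26 00 00 00.
K' ⊕ ipad = 10 36 36 36; K' ⊕ opad = 7a 5c 5c 5c.
m1: inner = H(10 36 36 36 e2) = 28 6c; tag = H(7a 5c 5c 5c 28 6c) = fe24
m2: inner = H(10 36 36 36 97) = dd 6c; tag = H(7a 5c 5c 5c dd 6c) = b324
m3: inner = H(10 36 36 36 d8) = 1e 6c; tag = H(7a 5c 5c 5c 1e 6c) = f424 ← matches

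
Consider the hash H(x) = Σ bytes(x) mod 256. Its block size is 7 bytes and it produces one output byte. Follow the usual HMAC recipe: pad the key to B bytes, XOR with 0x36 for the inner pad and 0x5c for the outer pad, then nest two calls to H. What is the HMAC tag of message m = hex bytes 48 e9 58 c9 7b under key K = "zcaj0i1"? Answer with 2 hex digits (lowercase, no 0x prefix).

73

Key "zcaj0i1" = 7a 63 61 6a 30 69 31 is exactly B = 7 bytes: K' = 7a 63 61 6a 30 69 31.
K' ⊕ ipad = 4c 55 57 5c 06 5f 07.  K' ⊕ opad = 26 3f 3d 36 6c 35 6d.
Inner input = (K'⊕ipad) ∥ m = 4c 55 57 5c 06 5f 07 ∥ 48 e9 58 c9 7b.
Inner hash: sum = 76+85+87+92+6+95+7+72+233+88+201+123 = 1165; mod 256 = 141 → 8d.
Outer input = (K'⊕opad) ∥ inner = 26 3f 3d 36 6c 35 6d ∥ 8d.
Outer hash (tag): sum = 38+63+61+54+108+53+109+141 = 627; mod 256 = 115 → 73.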